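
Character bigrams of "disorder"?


Word: "disorder" (length 8)
Number of bigrams = 8 - 2 + 1 = 7
  Position 0: "di"
  Position 1: "is"
  Position 2: "so"
  Position 3: "or"
  Position 4: "rd"
  Position 5: "de"
  Position 6: "er"
Bigrams = "di", "is", "so", "or", "rd", "de", "er"


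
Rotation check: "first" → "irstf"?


Word: "first", Candidate: "irstf"
Method: check if candidate is substring of word+word
"firstfirst" contains "irstf"? Yes
Is rotation = Yes


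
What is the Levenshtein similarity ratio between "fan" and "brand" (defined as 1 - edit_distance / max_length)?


Word 1: "fan" (length 3)
Word 2: "brand" (length 5)
One optimal edit sequence:
  1. insert 'b'  (+1)
  2. substitute 'f' -> 'r'  (+1)
  3. keep 'a'
  4. keep 'n'
  5. insert 'd'  (+1)
Edit distance = 3
Max length = max(3, 5) = 5
Similarity = 1 - 3/5
= 0.4000


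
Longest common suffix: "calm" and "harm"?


Word 1: "calm"
Word 2: "harm"
Comparing from end:
  Pos -1: 'm' == 'm'
  Pos -2: 'l' != 'r' (stop)
LCS = "m" (length 1)


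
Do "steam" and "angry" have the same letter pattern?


Pattern of "steam": [0, 1, 2, 3, 4]
Pattern of "angry": [0, 1, 2, 3, 4]
Patterns match
Same pattern = Yes


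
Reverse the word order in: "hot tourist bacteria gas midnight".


Original: "hot tourist bacteria gas midnight"
Words (1..n): hot | tourist | bacteria | gas | midnight
Reversed (n..1): midnight | gas | bacteria | tourist | hot
Result = "midnight gas bacteria tourist hot"


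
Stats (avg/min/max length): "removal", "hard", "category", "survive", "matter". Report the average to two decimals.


Lengths: "removal"=7, "hard"=4, "category"=8, "survive"=7, "matter"=6
Sum = 32, Count = 5
Average = 32/5 = 6.40
= avg=6.40, min=4, max=8


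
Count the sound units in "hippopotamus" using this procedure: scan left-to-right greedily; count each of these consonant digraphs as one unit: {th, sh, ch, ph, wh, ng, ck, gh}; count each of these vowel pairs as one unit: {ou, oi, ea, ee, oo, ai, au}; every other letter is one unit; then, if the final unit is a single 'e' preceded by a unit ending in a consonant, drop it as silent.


Word: "hippopotamus" (12 letters)
Left-to-right scan:
  [1] 'h' (letter)
  [2] 'i' (letter)
  [3] 'p' (letter)
  [4] 'p' (letter)
  [5] 'o' (letter)
  [6] 'p' (letter)
  [7] 'o' (letter)
  [8] 't' (letter)
  [9] 'a' (letter)
  [10] 'm' (letter)
  [11] 'u' (letter)
  [12] 's' (letter)
Units from scan: 12
Sound units = 12 units


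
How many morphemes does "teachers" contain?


Word: "teachers"
Morphemes: teach | -er | -s
Each morpheme carries meaning
= 3 morphemes


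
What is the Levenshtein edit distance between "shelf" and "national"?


Word 1: "shelf" (length 5)
Word 2: "national" (length 8)
One optimal edit sequence (insert/delete/substitute each cost 1):
  1. insert 'n'  (+1)
  2. insert 'a'  (+1)
  3. insert 't'  (+1)
  4. substitute 's' -> 'i'  (+1)
  5. substitute 'h' -> 'o'  (+1)
  6. substitute 'e' -> 'n'  (+1)
  7. substitute 'l' -> 'a'  (+1)
  8. substitute 'f' -> 'l'  (+1)
Total edit operations: 8
Edit distance = 8


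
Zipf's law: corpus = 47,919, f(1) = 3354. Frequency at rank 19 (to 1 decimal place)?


Zipf's law: f(r) = f(1) / r
f(1) = 3354
f(19) = 3354 / 19
= 176.5 occurrences


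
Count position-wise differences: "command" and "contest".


Comparing character by character (same length = 7):
  Pos 0: 'c' vs 'c' =
  Pos 1: 'o' vs 'o' =
  Pos 2: 'm' vs 'n' !=
  Pos 3: 'm' vs 't' !=
  Pos 4: 'a' vs 'e' !=
  Pos 5: 'n' vs 's' !=
  Pos 6: 'd' vs 't' !=
Hamming distance = 5


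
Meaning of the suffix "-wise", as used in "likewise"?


Suffix: -wise
As in: likewise -> like + -wise
Meaning = in the manner of


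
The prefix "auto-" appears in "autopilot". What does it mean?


Prefix: auto-
As in: autopilot -> auto- + pilot
Meaning = self


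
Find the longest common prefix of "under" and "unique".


Word 1: "under"
Word 2: "unique"
Comparing from start:
  Pos 0: 'u' == 'u'
  Pos 1: 'n' == 'n'
  Pos 2: 'd' != 'i' (stop)
LCP = "un" (length 2)


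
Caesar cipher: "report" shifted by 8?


Word: "report"
Shift: 8
Each letter → (letter + shift) mod 26:
  'r' (17) + 8 = 25 → 'z'
  'e' (4) + 8 = 12 → 'm'
  'p' (15) + 8 = 23 → 'x'
  'o' (14) + 8 = 22 → 'w'
  'r' (17) + 8 = 25 → 'z'
  't' (19) + 8 = 1 → 'b'
Result = "zmxwzb"


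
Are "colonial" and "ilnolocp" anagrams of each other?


Word 1: "colonial" → sorted: acillnoo
Word 2: "ilnolocp" → sorted: cillnoop
Same letters? acillnoo != cillnoop
Anagram = No


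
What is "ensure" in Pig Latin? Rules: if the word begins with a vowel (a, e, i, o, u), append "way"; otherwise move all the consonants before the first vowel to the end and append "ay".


Word: "ensure"
Starts with vowel → add 'way'
Pig Latin = "ensureway"


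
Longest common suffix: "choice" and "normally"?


Word 1: "choice"
Word 2: "normally"
Comparing from end:
  Pos -1: 'e' != 'y' (stop)
LCS = "" (length 0)


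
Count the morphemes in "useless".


Word: "useless"
Morphemes: use | -less
Each morpheme carries meaning
= 2 morphemes


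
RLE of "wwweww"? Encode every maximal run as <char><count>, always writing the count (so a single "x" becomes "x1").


String: "wwweww"
Scanning for consecutive runs:
  'w' x 3
  'e' x 1
  'w' x 2
RLE = "w3e1w2"


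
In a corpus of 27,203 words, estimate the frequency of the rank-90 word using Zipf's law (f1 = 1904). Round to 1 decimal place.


Zipf's law: f(r) = f(1) / r
f(1) = 1904
f(90) = 1904 / 90
= 21.2 occurrences


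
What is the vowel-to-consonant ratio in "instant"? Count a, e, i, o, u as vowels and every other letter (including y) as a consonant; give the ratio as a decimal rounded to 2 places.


Word: "instant"
Vowels (a,e,i,o,u): 2
Consonants: 5
Ratio = 2/5
= 0.40


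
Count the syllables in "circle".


Word: "circle"
Syllable breakdown: cir | cle
Counting: 2 parts
= 2 syllables


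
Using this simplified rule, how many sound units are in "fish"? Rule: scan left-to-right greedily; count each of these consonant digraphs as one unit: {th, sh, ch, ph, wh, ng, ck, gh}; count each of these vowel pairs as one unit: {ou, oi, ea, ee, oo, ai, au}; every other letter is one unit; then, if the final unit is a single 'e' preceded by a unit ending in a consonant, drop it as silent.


Word: "fish" (4 letters)
Left-to-right scan:
  1. 'f' (letter)
  2. 'i' (letter)
  3. 'sh' (digraph)
Units from scan: 3
Sound units = 3 units


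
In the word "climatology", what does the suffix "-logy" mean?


Suffix: -logy
Example: climatology (climate + -logy, with a spelling change)
Meaning = study of


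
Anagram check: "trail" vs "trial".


Word 1: "trail" → sorted: ailrt
Word 2: "trial" → sorted: ailrt
Same letters? ailrt == ailrt
Anagram = Yes


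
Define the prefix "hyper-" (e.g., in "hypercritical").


Prefix: hyper-
As in: hypercritical -> hyper- + critical
Meaning = over / excessive


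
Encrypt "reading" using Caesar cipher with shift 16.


Word: "reading"
Shift: 16
Each letter → (letter + shift) mod 26:
  'r' (17) + 16 = 7 → 'h'
  'e' (4) + 16 = 20 → 'u'
  'a' (0) + 16 = 16 → 'q'
  'd' (3) + 16 = 19 → 't'
  'i' (8) + 16 = 24 → 'y'
  'n' (13) + 16 = 3 → 'd'
  'g' (6) + 16 = 22 → 'w'
Result = "huqtydw"


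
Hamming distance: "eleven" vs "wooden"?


Comparing character by character (same length = 6):
  Pos 0: 'e' vs 'w' !=
  Pos 1: 'l' vs 'o' !=
  Pos 2: 'e' vs 'o' !=
  Pos 3: 'v' vs 'd' !=
  Pos 4: 'e' vs 'e' =
  Pos 5: 'n' vs 'n' =
Hamming distance = 4


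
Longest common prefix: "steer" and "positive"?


Word 1: "steer"
Word 2: "positive"
Comparing from start:
  Pos 0: 's' != 'p' (stop)
LCP = "" (length 0)


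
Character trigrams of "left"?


Word: "left" (length 4)
Number of trigrams = 4 - 3 + 1 = 2
  Position 0: "lef"
  Position 1: "eft"
Trigrams = "lef", "eft"


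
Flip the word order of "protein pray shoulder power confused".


Original: "protein pray shoulder power confused"
Words (1..n): protein | pray | shoulder | power | confused
Reversed (n..1): confused | power | shoulder | pray | protein
Result = "confused power shoulder pray protein"


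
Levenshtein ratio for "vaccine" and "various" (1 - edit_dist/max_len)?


Word 1: "vaccine" (length 7)
Word 2: "various" (length 7)
One optimal edit sequence:
  1. keep 'v'
  2. keep 'a'
  3. substitute 'c' -> 'r'  (+1)
  4. substitute 'c' -> 'i'  (+1)
  5. substitute 'i' -> 'o'  (+1)
  6. substitute 'n' -> 'u'  (+1)
  7. substitute 'e' -> 's'  (+1)
Edit distance = 5
Max length = max(7, 7) = 7
Similarity = 1 - 5/7
= 0.2857


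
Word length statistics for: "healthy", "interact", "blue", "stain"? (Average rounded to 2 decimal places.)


Lengths: "healthy"=7, "interact"=8, "blue"=4, "stain"=5
Sum = 24, Count = 4
Average = 24/4 = 6.00
= avg=6.00, min=4, max=8


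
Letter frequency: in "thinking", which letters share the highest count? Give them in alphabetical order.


Word: "thinking"
Letter counts:
  'g': 1
  'h': 1
  'i': 2
  'k': 1
  'n': 2
  't': 1
Maximum count = 2
Most frequent = 'i', 'n' (2 times each)


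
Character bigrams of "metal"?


Word: "metal" (length 5)
Number of bigrams = 5 - 2 + 1 = 4
  Position 0: "me"
  Position 1: "et"
  Position 2: "ta"
  Position 3: "al"
Bigrams = "me", "et", "ta", "al"


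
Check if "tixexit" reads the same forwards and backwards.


Word: "tixexit"
Reversed: "tixexit"
Forward == Backward? tixexit == tixexit
Palindrome = Yes


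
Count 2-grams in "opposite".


Word: "opposite" (length 8)
Number of 2-grams = length - 2 + 1 = 8 - 2 + 1
= 7


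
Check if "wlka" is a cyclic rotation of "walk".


Word: "walk", Candidate: "wlka"
Method: check if candidate is substring of word+word
"walkwalk" contains "wlka"? No
Is rotation = No


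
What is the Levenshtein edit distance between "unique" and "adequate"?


Word 1: "unique" (length 6)
Word 2: "adequate" (length 8)
One optimal edit sequence (insert/delete/substitute each cost 1):
  1. substitute 'u' -> 'a'  (+1)
  2. substitute 'n' -> 'd'  (+1)
  3. substitute 'i' -> 'e'  (+1)
  4. keep 'q'
  5. keep 'u'
  6. insert 'a'  (+1)
  7. insert 't'  (+1)
  8. keep 'e'
Total edit operations: 5
Edit distance = 5


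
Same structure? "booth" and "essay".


Pattern of "booth": [0, 1, 1, 2, 3]
Pattern of "essay": [0, 1, 1, 2, 3]
Patterns match
Same pattern = Yes


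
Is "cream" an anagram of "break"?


Word 1: "break" → sorted: abekr
Word 2: "cream" → sorted: acemr
Same letters? abekr != acemr
Anagram = No


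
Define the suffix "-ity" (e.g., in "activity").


Suffix: -ity
As in: activity -> active + -ity, with a spelling change
Meaning = quality of


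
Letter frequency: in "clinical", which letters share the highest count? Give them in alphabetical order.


Word: "clinical"
Letter counts:
  'a': 1
  'c': 2
  'i': 2
  'l': 2
  'n': 1
Maximum count = 2
Most frequent = 'c', 'i', 'l' (2 times each)


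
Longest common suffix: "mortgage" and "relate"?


Word 1: "mortgage"
Word 2: "relate"
Comparing from end:
  Pos -1: 'e' == 'e'
  Pos -2: 'g' != 't' (stop)
LCS = "e" (length 1)


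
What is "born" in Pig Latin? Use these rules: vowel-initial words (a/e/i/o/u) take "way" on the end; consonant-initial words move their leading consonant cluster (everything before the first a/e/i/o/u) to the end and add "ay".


Word: "born"
Starts with consonant(s) → move to end, add 'ay'
Consonant cluster: "b"
Pig Latin = "ornbay"


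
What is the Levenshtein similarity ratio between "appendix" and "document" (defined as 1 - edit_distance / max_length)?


Word 1: "appendix" (length 8)
Word 2: "document" (length 8)
One optimal edit sequence:
  1. substitute 'a' -> 'd'  (+1)
  2. substitute 'p' -> 'o'  (+1)
  3. substitute 'p' -> 'c'  (+1)
  4. substitute 'e' -> 'u'  (+1)
  5. substitute 'n' -> 'm'  (+1)
  6. substitute 'd' -> 'e'  (+1)
  7. substitute 'i' -> 'n'  (+1)
  8. substitute 'x' -> 't'  (+1)
Edit distance = 8
Max length = max(8, 8) = 8
Similarity = 1 - 8/8
= 0.0000


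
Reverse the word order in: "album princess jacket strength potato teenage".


Original: "album princess jacket strength potato teenage"
Words (1..n): album | princess | jacket | strength | potato | teenage
Reversed (n..1): teenage | potato | strength | jacket | princess | album
Result = "teenage potato strength jacket princess album"


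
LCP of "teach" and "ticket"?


Word 1: "teach"
Word 2: "ticket"
Comparing from start:
  Pos 0: 't' == 't'
  Pos 1: 'e' != 'i' (stop)
LCP = "t" (length 1)


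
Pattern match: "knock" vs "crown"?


Pattern of "knock": [0, 1, 2, 3, 0]
Pattern of "crown": [0, 1, 2, 3, 4]
Patterns do not match
Same pattern = No


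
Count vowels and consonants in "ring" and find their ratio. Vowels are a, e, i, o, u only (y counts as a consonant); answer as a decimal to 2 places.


Word: "ring"
Vowels (a,e,i,o,u): 1
Consonants: 3
Ratio = 1/3
= 0.33


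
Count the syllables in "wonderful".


Word: "wonderful"
Syllable breakdown: won-der-ful
Counting: 3 parts
= 3 syllables


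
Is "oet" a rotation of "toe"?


Word: "toe", Candidate: "oet"
Method: check if candidate is substring of word+word
"toetoe" contains "oet"? Yes
Is rotation = Yes


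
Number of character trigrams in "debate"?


Word: "debate" (length 6)
Number of 3-grams = length - 3 + 1 = 6 - 3 + 1
= 4


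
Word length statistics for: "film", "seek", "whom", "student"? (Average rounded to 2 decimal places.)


Lengths: "film"=4, "seek"=4, "whom"=4, "student"=7
Sum = 19, Count = 4
Average = 19/4 = 4.75
= avg=4.75, min=4, max=7


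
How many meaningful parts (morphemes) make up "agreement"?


Word: "agreement"
Morphemes: agree | -ment
Each morpheme carries meaning
= 2 morphemes


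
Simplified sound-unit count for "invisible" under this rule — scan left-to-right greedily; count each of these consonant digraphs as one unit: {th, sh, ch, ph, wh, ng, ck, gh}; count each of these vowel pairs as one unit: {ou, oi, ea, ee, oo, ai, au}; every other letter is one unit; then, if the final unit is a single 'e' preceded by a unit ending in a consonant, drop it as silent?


Word: "invisible" (9 letters)
Left-to-right scan:
  1. 'i' (letter)
  2. 'n' (letter)
  3. 'v' (letter)
  4. 'i' (letter)
  5. 's' (letter)
  6. 'i' (letter)
  7. 'b' (letter)
  8. 'l' (letter)
  9. 'e' (letter)
Units from scan: 9
Final unit is 'e' after a consonant -> drop as silent (-1)
Sound units = 8 units


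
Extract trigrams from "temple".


Word: "temple" (length 6)
Number of trigrams = 6 - 3 + 1 = 4
  Position 0: "tem"
  Position 1: "emp"
  Position 2: "mpl"
  Position 3: "ple"
Trigrams = "tem", "emp", "mpl", "ple"


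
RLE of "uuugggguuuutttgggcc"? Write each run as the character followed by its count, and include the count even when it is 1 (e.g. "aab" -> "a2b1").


String: "uuugggguuuutttgggcc"
Scanning for consecutive runs:
  'u' x 3
  'g' x 4
  'u' x 4
  't' x 3
  'g' x 3
  'c' x 2
RLE = "u3g4u4t3g3c2"


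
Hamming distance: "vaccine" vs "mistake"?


Comparing character by character (same length = 7):
  Pos 0: 'v' vs 'm' !=
  Pos 1: 'a' vs 'i' !=
  Pos 2: 'c' vs 's' !=
  Pos 3: 'c' vs 't' !=
  Pos 4: 'i' vs 'a' !=
  Pos 5: 'n' vs 'k' !=
  Pos 6: 'e' vs 'e' =
Hamming distance = 6


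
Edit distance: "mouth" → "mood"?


Word 1: "mouth" (length 5)
Word 2: "mood" (length 4)
One optimal edit sequence (insert/delete/substitute each cost 1):
  1. keep 'm'
  2. keep 'o'
  3. delete 'u'  (+1)
  4. substitute 't' -> 'o'  (+1)
  5. substitute 'h' -> 'd'  (+1)
Total edit operations: 3
Edit distance = 3


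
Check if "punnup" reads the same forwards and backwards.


Word: "punnup"
Reversed: "punnup"
Forward == Backward? punnup == punnup
Palindrome = Yes


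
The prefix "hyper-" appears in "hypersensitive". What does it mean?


Prefix: hyper-
Example: hypersensitive = hyper- + sensitive
Meaning = over / excessive


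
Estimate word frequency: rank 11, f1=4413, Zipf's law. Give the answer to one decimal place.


Zipf's law: f(r) = f(1) / r
f(1) = 4413
f(11) = 4413 / 11
= 401.2 occurrences


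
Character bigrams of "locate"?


Word: "locate" (length 6)
Number of bigrams = 6 - 2 + 1 = 5
  Position 0: "lo"
  Position 1: "oc"
  Position 2: "ca"
  Position 3: "at"
  Position 4: "te"
Bigrams = "lo", "oc", "ca", "at", "te"


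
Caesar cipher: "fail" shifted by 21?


Word: "fail"
Shift: 21
Each letter → (letter + shift) mod 26:
  'f' (5) + 21 = 0 → 'a'
  'a' (0) + 21 = 21 → 'v'
  'i' (8) + 21 = 3 → 'd'
  'l' (11) + 21 = 6 → 'g'
Result = "avdg"


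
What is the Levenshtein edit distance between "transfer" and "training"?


Word 1: "transfer" (length 8)
Word 2: "training" (length 8)
One optimal edit sequence (insert/delete/substitute each cost 1):
  1. keep 't'
  2. keep 'r'
  3. keep 'a'
  4. substitute 'n' -> 'i'  (+1)
  5. substitute 's' -> 'n'  (+1)
  6. substitute 'f' -> 'i'  (+1)
  7. substitute 'e' -> 'n'  (+1)
  8. substitute 'r' -> 'g'  (+1)
Total edit operations: 5
Edit distance = 5


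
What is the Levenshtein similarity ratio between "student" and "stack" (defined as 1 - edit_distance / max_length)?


Word 1: "student" (length 7)
Word 2: "stack" (length 5)
One optimal edit sequence:
  1. keep 's'
  2. keep 't'
  3. delete 'u'  (+1)
  4. delete 'd'  (+1)
  5. substitute 'e' -> 'a'  (+1)
  6. substitute 'n' -> 'c'  (+1)
  7. substitute 't' -> 'k'  (+1)
Edit distance = 5
Max length = max(7, 5) = 7
Similarity = 1 - 5/7
= 0.2857


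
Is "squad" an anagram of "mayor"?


Word 1: "mayor" → sorted: amory
Word 2: "squad" → sorted: adqsu
Same letters? amory != adqsu
Anagram = No


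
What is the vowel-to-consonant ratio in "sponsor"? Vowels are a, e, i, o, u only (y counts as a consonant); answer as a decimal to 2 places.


Word: "sponsor"
Vowels (a,e,i,o,u): 2
Consonants: 5
Ratio = 2/5
= 0.40


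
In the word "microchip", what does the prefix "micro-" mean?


Prefix: micro-
Example: microchip = micro- + chip
Meaning = small


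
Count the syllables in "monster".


Word: "monster"
Syllable breakdown: mon | ster
Counting: 2 parts
= 2 syllables


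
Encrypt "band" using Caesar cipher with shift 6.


Word: "band"
Shift: 6
Each letter → (letter + shift) mod 26:
  'b' (1) + 6 = 7 → 'h'
  'a' (0) + 6 = 6 → 'g'
  'n' (13) + 6 = 19 → 't'
  'd' (3) + 6 = 9 → 'j'
Result = "hgtj"


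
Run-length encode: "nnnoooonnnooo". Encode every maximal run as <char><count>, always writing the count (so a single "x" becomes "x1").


String: "nnnoooonnnooo"
Scanning for consecutive runs:
  'n' x 3
  'o' x 4
  'n' x 3
  'o' x 3
RLE = "n3o4n3o3"


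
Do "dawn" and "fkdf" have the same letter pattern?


Pattern of "dawn": [0, 1, 2, 3]
Pattern of "fkdf": [0, 1, 2, 0]
Patterns do not match
Same pattern = No


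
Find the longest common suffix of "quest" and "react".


Word 1: "quest"
Word 2: "react"
Comparing from end:
  Pos -1: 't' == 't'
  Pos -2: 's' != 'c' (stop)
LCS = "t" (length 1)


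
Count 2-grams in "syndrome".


Word: "syndrome" (length 8)
Number of 2-grams = length - 2 + 1 = 8 - 2 + 1
= 7


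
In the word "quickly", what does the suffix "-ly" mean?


Suffix: -ly
Example: quickly = quick + -ly
Meaning = in a manner


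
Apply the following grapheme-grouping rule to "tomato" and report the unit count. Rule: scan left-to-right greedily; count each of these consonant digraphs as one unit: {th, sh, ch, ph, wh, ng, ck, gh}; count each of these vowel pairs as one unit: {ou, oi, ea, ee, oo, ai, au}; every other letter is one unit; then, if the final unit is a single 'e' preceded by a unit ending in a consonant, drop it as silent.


Word: "tomato" (6 letters)
Left-to-right scan:
  [1] 't' (letter)
  [2] 'o' (letter)
  [3] 'm' (letter)
  [4] 'a' (letter)
  [5] 't' (letter)
  [6] 'o' (letter)
Units from scan: 6
Sound units = 6 units


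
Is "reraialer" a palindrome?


Word: "reraialer"
Reversed: "relaiarer"
Forward == Backward? reraialer != relaiarer
Palindrome = No


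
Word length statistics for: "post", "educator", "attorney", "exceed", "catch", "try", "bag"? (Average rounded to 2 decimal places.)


Lengths: "post"=4, "educator"=8, "attorney"=8, "exceed"=6, "catch"=5, "try"=3, "bag"=3
Sum = 37, Count = 7
Average = 37/7 = 5.29
= avg=5.29, min=3, max=8


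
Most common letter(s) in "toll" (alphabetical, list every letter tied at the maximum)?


Word: "toll"
Letter counts:
  'l': 2
  'o': 1
  't': 1
Maximum count = 2
Most frequent = 'l' (2 times each)


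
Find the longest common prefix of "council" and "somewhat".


Word 1: "council"
Word 2: "somewhat"
Comparing from start:
  Pos 0: 'c' != 's' (stop)
LCP = "" (length 0)


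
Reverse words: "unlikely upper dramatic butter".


Original: "unlikely upper dramatic butter"
Words (1..n): unlikely | upper | dramatic | butter
Reversed (n..1): butter | dramatic | upper | unlikely
Result = "butter dramatic upper unlikely"


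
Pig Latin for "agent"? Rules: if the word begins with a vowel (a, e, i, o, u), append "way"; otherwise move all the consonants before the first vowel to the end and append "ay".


Word: "agent"
Starts with vowel → add 'way'
Pig Latin = "agentway"


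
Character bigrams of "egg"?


Word: "egg" (length 3)
Number of bigrams = 3 - 2 + 1 = 2
  Position 0: "eg"
  Position 1: "gg"
Bigrams = "eg", "gg"


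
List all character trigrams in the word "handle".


Word: "handle" (length 6)
Number of trigrams = 6 - 3 + 1 = 4
  Position 0: "han"
  Position 1: "and"
  Position 2: "ndl"
  Position 3: "dle"
Trigrams = "han", "and", "ndl", "dle"


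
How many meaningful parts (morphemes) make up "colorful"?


Word: "colorful"
Morphemes: color / -ful
Each morpheme carries meaning
= 2 morphemes


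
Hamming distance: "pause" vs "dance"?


Comparing character by character (same length = 5):
  Pos 0: 'p' vs 'd' !=
  Pos 1: 'a' vs 'a' =
  Pos 2: 'u' vs 'n' !=
  Pos 3: 's' vs 'c' !=
  Pos 4: 'e' vs 'e' =
Hamming distance = 3


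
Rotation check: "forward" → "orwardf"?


Word: "forward", Candidate: "orwardf"
Method: check if candidate is substring of word+word
"forwardforward" contains "orwardf"? Yes
Is rotation = Yes


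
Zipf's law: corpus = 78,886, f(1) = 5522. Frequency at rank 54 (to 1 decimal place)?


Zipf's law: f(r) = f(1) / r
f(1) = 5522
f(54) = 5522 / 54
= 102.3 occurrences


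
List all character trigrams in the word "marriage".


Word: "marriage" (length 8)
Number of trigrams = 8 - 3 + 1 = 6
  Position 0: "mar"
  Position 1: "arr"
  Position 2: "rri"
  Position 3: "ria"
  Position 4: "iag"
  Position 5: "age"
Trigrams = "mar", "arr", "rri", "ria", "iag", "age"


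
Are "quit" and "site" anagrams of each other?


Word 1: "quit" → sorted: iqtu
Word 2: "site" → sorted: eist
Same letters? iqtu != eist
Anagram = No


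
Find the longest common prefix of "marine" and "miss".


Word 1: "marine"
Word 2: "miss"
Comparing from start:
  Pos 0: 'm' == 'm'
  Pos 1: 'a' != 'i' (stop)
LCP = "m" (length 1)


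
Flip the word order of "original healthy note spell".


Original: "original healthy note spell"
Words (1..n): original | healthy | note | spell
Reversed (n..1): spell | note | healthy | original
Result = "spell note healthy original"


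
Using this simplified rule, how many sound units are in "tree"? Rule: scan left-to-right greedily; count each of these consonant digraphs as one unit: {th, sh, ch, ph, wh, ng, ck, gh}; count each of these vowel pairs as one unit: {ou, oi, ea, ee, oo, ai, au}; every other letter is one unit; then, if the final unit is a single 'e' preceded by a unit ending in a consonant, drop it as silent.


Word: "tree" (4 letters)
Left-to-right scan:
  (1) 't' (letter)
  (2) 'r' (letter)
  (3) 'ee' (vowel-pair)
Units from scan: 3
Sound units = 3 units


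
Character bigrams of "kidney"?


Word: "kidney" (length 6)
Number of bigrams = 6 - 2 + 1 = 5
  Position 0: "ki"
  Position 1: "id"
  Position 2: "dn"
  Position 3: "ne"
  Position 4: "ey"
Bigrams = "ki", "id", "dn", "ne", "ey"


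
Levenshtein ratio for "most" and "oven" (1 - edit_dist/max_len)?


Word 1: "most" (length 4)
Word 2: "oven" (length 4)
One optimal edit sequence:
  1. substitute 'm' -> 'o'  (+1)
  2. substitute 'o' -> 'v'  (+1)
  3. substitute 's' -> 'e'  (+1)
  4. substitute 't' -> 'n'  (+1)
Edit distance = 4
Max length = max(4, 4) = 4
Similarity = 1 - 4/4
= 0.0000


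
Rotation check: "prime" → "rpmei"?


Word: "prime", Candidate: "rpmei"
Method: check if candidate is substring of word+word
"primeprime" contains "rpmei"? No
Is rotation = No


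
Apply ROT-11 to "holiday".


Word: "holiday"
Shift: 11
Each letter → (letter + shift) mod 26:
  'h' (7) + 11 = 18 → 's'
  'o' (14) + 11 = 25 → 'z'
  'l' (11) + 11 = 22 → 'w'
  'i' (8) + 11 = 19 → 't'
  'd' (3) + 11 = 14 → 'o'
  'a' (0) + 11 = 11 → 'l'
  'y' (24) + 11 = 9 → 'j'
Result = "szwtolj"


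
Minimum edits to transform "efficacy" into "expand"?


Word 1: "efficacy" (length 8)
Word 2: "expand" (length 6)
One optimal edit sequence (insert/delete/substitute each cost 1):
  1. keep 'e'
  2. delete 'f'  (+1)
  3. delete 'f'  (+1)
  4. substitute 'i' -> 'x'  (+1)
  5. substitute 'c' -> 'p'  (+1)
  6. keep 'a'
  7. substitute 'c' -> 'n'  (+1)
  8. substitute 'y' -> 'd'  (+1)
Total edit operations: 6
Edit distance = 6


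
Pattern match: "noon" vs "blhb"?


Pattern of "noon": [0, 1, 1, 0]
Pattern of "blhb": [0, 1, 2, 0]
Patterns do not match
Same pattern = No


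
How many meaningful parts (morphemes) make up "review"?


Word: "review"
Morphemes: re- / view
Each morpheme carries meaning
= 2 morphemes


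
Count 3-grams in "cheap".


Word: "cheap" (length 5)
Number of 3-grams = length - 3 + 1 = 5 - 3 + 1
= 3


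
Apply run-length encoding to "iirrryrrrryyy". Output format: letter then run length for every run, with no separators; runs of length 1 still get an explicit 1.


String: "iirrryrrrryyy"
Scanning for consecutive runs:
  'i' x 2
  'r' x 3
  'y' x 1
  'r' x 4
  'y' x 3
RLE = "i2r3y1r4y3"


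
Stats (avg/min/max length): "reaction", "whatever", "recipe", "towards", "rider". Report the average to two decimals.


Lengths: "reaction"=8, "whatever"=8, "recipe"=6, "towards"=7, "rider"=5
Sum = 34, Count = 5
Average = 34/5 = 6.80
= avg=6.80, min=5, max=8


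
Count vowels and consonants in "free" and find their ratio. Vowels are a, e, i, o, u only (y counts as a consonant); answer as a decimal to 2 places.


Word: "free"
Vowels (a,e,i,o,u): 2
Consonants: 2
Ratio = 2/2
= 1.00


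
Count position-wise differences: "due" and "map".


Comparing character by character (same length = 3):
  Pos 0: 'd' vs 'm' !=
  Pos 1: 'u' vs 'a' !=
  Pos 2: 'e' vs 'p' !=
Hamming distance = 3


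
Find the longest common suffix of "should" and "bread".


Word 1: "should"
Word 2: "bread"
Comparing from end:
  Pos -1: 'd' == 'd'
  Pos -2: 'l' != 'a' (stop)
LCS = "d" (length 1)


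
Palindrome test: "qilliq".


Word: "qilliq"
Reversed: "qilliq"
Forward == Backward? qilliq == qilliq
Palindrome = Yes


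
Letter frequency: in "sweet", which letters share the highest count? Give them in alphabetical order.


Word: "sweet"
Letter counts:
  'e': 2
  's': 1
  't': 1
  'w': 1
Maximum count = 2
Most frequent = 'e' (2 times each)


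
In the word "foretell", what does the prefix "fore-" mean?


Prefix: fore-
Example: foretell = fore- + tell
Meaning = before


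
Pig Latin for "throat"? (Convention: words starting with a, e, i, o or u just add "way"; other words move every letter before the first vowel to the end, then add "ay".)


Word: "throat"
Starts with consonant(s) → move to end, add 'ay'
Consonant cluster: "thr"
Pig Latin = "oatthray"


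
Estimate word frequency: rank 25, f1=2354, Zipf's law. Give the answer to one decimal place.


Zipf's law: f(r) = f(1) / r
f(1) = 2354
f(25) = 2354 / 25
= 94.2 occurrences


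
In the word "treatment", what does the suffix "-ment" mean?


Suffix: -ment
Example: treatment (treat + -ment)
Meaning = result of action


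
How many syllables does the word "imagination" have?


Word: "imagination"
Syllable breakdown: i · mag · i · na · tion
Counting: 5 parts
= 5 syllables


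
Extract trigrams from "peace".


Word: "peace" (length 5)
Number of trigrams = 5 - 3 + 1 = 3
  Position 0: "pea"
  Position 1: "eac"
  Position 2: "ace"
Trigrams = "pea", "eac", "ace"


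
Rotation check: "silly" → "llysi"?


Word: "silly", Candidate: "llysi"
Method: check if candidate is substring of word+word
"sillysilly" contains "llysi"? Yes
Is rotation = Yes


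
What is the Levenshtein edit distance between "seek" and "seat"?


Word 1: "seek" (length 4)
Word 2: "seat" (length 4)
One optimal edit sequence (insert/delete/substitute each cost 1):
  1. keep 's'
  2. keep 'e'
  3. substitute 'e' -> 'a'  (+1)
  4. substitute 'k' -> 't'  (+1)
Total edit operations: 2
Edit distance = 2


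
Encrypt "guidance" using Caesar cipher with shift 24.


Word: "guidance"
Shift: 24
Each letter → (letter + shift) mod 26:
  'g' (6) + 24 = 4 → 'e'
  'u' (20) + 24 = 18 → 's'
  'i' (8) + 24 = 6 → 'g'
  'd' (3) + 24 = 1 → 'b'
  'a' (0) + 24 = 24 → 'y'
  'n' (13) + 24 = 11 → 'l'
  'c' (2) + 24 = 0 → 'a'
  'e' (4) + 24 = 2 → 'c'
Result = "esgbylac"


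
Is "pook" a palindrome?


Word: "pook"
Reversed: "koop"
Forward == Backward? pook != koop
Palindrome = No


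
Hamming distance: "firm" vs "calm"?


Comparing character by character (same length = 4):
  Pos 0: 'f' vs 'c' !=
  Pos 1: 'i' vs 'a' !=
  Pos 2: 'r' vs 'l' !=
  Pos 3: 'm' vs 'm' =
Hamming distance = 3


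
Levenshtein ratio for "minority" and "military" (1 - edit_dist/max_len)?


Word 1: "minority" (length 8)
Word 2: "military" (length 8)
One optimal edit sequence:
  1. keep 'm'
  2. keep 'i'
  3. substitute 'n' -> 'l'  (+1)
  4. substitute 'o' -> 'i'  (+1)
  5. substitute 'r' -> 't'  (+1)
  6. substitute 'i' -> 'a'  (+1)
  7. substitute 't' -> 'r'  (+1)
  8. keep 'y'
Edit distance = 5
Max length = max(8, 8) = 8
Similarity = 1 - 5/8
= 0.3750


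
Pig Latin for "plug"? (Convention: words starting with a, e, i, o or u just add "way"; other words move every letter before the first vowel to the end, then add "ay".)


Word: "plug"
Starts with consonant(s) → move to end, add 'ay'
Consonant cluster: "pl"
Pig Latin = "ugplay"


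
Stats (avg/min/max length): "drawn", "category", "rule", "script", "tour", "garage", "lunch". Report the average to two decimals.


Lengths: "drawn"=5, "category"=8, "rule"=4, "script"=6, "tour"=4, "garage"=6, "lunch"=5
Sum = 38, Count = 7
Average = 38/7 = 5.43
= avg=5.43, min=4, max=8


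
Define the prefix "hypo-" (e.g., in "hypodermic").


Prefix: hypo-
Example: hypodermic = hypo- + dermic
Meaning = under / below normal


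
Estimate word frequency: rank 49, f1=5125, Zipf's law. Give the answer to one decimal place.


Zipf's law: f(r) = f(1) / r
f(1) = 5125
f(49) = 5125 / 49
= 104.6 occurrences


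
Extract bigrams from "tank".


Word: "tank" (length 4)
Number of bigrams = 4 - 2 + 1 = 3
  Position 0: "ta"
  Position 1: "an"
  Position 2: "nk"
Bigrams = "ta", "an", "nk"


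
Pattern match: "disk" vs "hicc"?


Pattern of "disk": [0, 1, 2, 3]
Pattern of "hicc": [0, 1, 2, 2]
Patterns do not match
Same pattern = No


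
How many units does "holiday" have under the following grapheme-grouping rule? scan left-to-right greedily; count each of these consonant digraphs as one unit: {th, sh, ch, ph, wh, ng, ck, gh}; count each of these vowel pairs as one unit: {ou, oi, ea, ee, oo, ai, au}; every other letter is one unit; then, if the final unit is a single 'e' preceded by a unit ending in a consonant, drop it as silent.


Word: "holiday" (7 letters)
Left-to-right scan:
  1. 'h' (letter)
  2. 'o' (letter)
  3. 'l' (letter)
  4. 'i' (letter)
  5. 'd' (letter)
  6. 'a' (letter)
  7. 'y' (letter)
Units from scan: 7
Sound units = 7 units


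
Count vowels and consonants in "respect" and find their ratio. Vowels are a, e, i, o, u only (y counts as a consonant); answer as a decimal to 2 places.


Word: "respect"
Vowels (a,e,i,o,u): 2
Consonants: 5
Ratio = 2/5
= 0.40


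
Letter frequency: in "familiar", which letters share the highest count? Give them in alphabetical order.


Word: "familiar"
Letter counts:
  'a': 2
  'f': 1
  'i': 2
  'l': 1
  'm': 1
  'r': 1
Maximum count = 2
Most frequent = 'a', 'i' (2 times each)


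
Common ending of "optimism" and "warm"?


Word 1: "optimism"
Word 2: "warm"
Comparing from end:
  Pos -1: 'm' == 'm'
  Pos -2: 's' != 'r' (stop)
LCS = "m" (length 1)


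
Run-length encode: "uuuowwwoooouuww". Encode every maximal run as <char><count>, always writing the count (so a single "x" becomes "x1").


String: "uuuowwwoooouuww"
Scanning for consecutive runs:
  'u' x 3
  'o' x 1
  'w' x 3
  'o' x 4
  'u' x 2
  'w' x 2
RLE = "u3o1w3o4u2w2"


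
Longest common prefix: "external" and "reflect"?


Word 1: "external"
Word 2: "reflect"
Comparing from start:
  Pos 0: 'e' != 'r' (stop)
LCP = "" (length 0)


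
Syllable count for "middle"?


Word: "middle"
Syllable breakdown: mid · dle
Counting: 2 parts
= 2 syllables


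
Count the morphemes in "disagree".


Word: "disagree"
Morphemes: dis- | agree
Each morpheme carries meaning
= 2 morphemes


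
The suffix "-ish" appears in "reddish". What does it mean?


Suffix: -ish
As in: reddish -> red + -ish, with a spelling change
Meaning = somewhat / having the qualities of


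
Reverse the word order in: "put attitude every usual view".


Original: "put attitude every usual view"
Words (1..n): put | attitude | every | usual | view
Reversed (n..1): view | usual | every | attitude | put
Result = "view usual every attitude put"


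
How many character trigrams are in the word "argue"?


Word: "argue" (length 5)
Number of 3-grams = length - 3 + 1 = 5 - 3 + 1
= 3


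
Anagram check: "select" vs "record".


Word 1: "select" → sorted: ceelst
Word 2: "record" → sorted: cdeorr
Same letters? ceelst != cdeorr
Anagram = No


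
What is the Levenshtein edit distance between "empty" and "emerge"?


Word 1: "empty" (length 5)
Word 2: "emerge" (length 6)
One optimal edit sequence (insert/delete/substitute each cost 1):
  1. keep 'e'
  2. keep 'm'
  3. insert 'e'  (+1)
  4. substitute 'p' -> 'r'  (+1)
  5. substitute 't' -> 'g'  (+1)
  6. substitute 'y' -> 'e'  (+1)
Total edit operations: 4
Edit distance = 4


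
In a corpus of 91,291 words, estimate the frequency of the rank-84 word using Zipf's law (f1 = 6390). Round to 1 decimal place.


Zipf's law: f(r) = f(1) / r
f(1) = 6390
f(84) = 6390 / 84
= 76.1 occurrences


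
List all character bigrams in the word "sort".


Word: "sort" (length 4)
Number of bigrams = 4 - 2 + 1 = 3
  Position 0: "so"
  Position 1: "or"
  Position 2: "rt"
Bigrams = "so", "or", "rt"


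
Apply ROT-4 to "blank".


Word: "blank"
Shift: 4
Each letter → (letter + shift) mod 26:
  'b' (1) + 4 = 5 → 'f'
  'l' (11) + 4 = 15 → 'p'
  'a' (0) + 4 = 4 → 'e'
  'n' (13) + 4 = 17 → 'r'
  'k' (10) + 4 = 14 → 'o'
Result = "fpero"


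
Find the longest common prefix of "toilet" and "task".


Word 1: "toilet"
Word 2: "task"
Comparing from start:
  Pos 0: 't' == 't'
  Pos 1: 'o' != 'a' (stop)
LCP = "t" (length 1)


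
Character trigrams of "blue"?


Word: "blue" (length 4)
Number of trigrams = 4 - 3 + 1 = 2
  Position 0: "blu"
  Position 1: "lue"
Trigrams = "blu", "lue"


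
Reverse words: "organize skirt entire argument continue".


Original: "organize skirt entire argument continue"
Words (1..n): organize | skirt | entire | argument | continue
Reversed (n..1): continue | argument | entire | skirt | organize
Result = "continue argument entire skirt organize"


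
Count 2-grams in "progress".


Word: "progress" (length 8)
Number of 2-grams = length - 2 + 1 = 8 - 2 + 1
= 7


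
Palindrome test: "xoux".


Word: "xoux"
Reversed: "xuox"
Forward == Backward? xoux != xuox
Palindrome = No


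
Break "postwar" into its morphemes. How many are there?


Word: "postwar"
Morphemes: post- + war
Each morpheme carries meaning
= 2 morphemes


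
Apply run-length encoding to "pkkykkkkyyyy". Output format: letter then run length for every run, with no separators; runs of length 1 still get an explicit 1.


String: "pkkykkkkyyyy"
Scanning for consecutive runs:
  'p' x 1
  'k' x 2
  'y' x 1
  'k' x 4
  'y' x 4
RLE = "p1k2y1k4y4"


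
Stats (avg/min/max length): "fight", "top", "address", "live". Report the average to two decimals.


Lengths: "fight"=5, "top"=3, "address"=7, "live"=4
Sum = 19, Count = 4
Average = 19/4 = 4.75
= avg=4.75, min=3, max=7


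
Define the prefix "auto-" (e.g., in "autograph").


Prefix: auto-
Example: autograph = auto- + graph
Meaning = self


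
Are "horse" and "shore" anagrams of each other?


Word 1: "horse" → sorted: ehors
Word 2: "shore" → sorted: ehors
Same letters? ehors == ehors
Anagram = Yes


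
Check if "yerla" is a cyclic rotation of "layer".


Word: "layer", Candidate: "yerla"
Method: check if candidate is substring of word+word
"layerlayer" contains "yerla"? Yes
Is rotation = Yes


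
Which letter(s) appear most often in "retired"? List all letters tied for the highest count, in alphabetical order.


Word: "retired"
Letter counts:
  'd': 1
  'e': 2
  'i': 1
  'r': 2
  't': 1
Maximum count = 2
Most frequent = 'e', 'r' (2 times each)


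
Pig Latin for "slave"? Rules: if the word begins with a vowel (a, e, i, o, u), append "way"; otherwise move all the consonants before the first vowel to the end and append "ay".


Word: "slave"
Starts with consonant(s) → move to end, add 'ay'
Consonant cluster: "sl"
Pig Latin = "aveslay"


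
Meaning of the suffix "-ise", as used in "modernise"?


Suffix: -ise
As in: modernise -> modern + -ise
Meaning = to make


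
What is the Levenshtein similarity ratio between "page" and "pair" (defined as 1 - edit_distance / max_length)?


Word 1: "page" (length 4)
Word 2: "pair" (length 4)
One optimal edit sequence:
  1. keep 'p'
  2. keep 'a'
  3. substitute 'g' -> 'i'  (+1)
  4. substitute 'e' -> 'r'  (+1)
Edit distance = 2
Max length = max(4, 4) = 4
Similarity = 1 - 2/4
= 0.5000


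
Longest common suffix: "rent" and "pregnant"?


Word 1: "rent"
Word 2: "pregnant"
Comparing from end:
  Pos -1: 't' == 't'
  Pos -2: 'n' == 'n'
  Pos -3: 'e' != 'a' (stop)
LCS = "nt" (length 2)


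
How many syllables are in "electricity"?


Word: "electricity"
Syllable breakdown: e / lec / tric / i / ty
Counting: 5 parts
= 5 syllables


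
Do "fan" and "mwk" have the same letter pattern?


Pattern of "fan": [0, 1, 2]
Pattern of "mwk": [0, 1, 2]
Patterns match
Same pattern = Yes


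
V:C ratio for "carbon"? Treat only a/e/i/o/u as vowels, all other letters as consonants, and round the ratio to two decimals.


Word: "carbon"
Vowels (a,e,i,o,u): 2
Consonants: 4
Ratio = 2/4
= 0.50


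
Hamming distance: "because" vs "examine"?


Comparing character by character (same length = 7):
  Pos 0: 'b' vs 'e' !=
  Pos 1: 'e' vs 'x' !=
  Pos 2: 'c' vs 'a' !=
  Pos 3: 'a' vs 'm' !=
  Pos 4: 'u' vs 'i' !=
  Pos 5: 's' vs 'n' !=
  Pos 6: 'e' vs 'e' =
Hamming distance = 6


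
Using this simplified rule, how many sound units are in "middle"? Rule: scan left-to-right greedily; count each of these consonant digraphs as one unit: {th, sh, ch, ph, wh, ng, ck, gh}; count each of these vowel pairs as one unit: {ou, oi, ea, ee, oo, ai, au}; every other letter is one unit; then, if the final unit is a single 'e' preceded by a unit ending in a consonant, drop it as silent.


Word: "middle" (6 letters)
Left-to-right scan:
  [1] 'm' (letter)
  [2] 'i' (letter)
  [3] 'd' (letter)
  [4] 'd' (letter)
  [5] 'l' (letter)
  [6] 'e' (letter)
Units from scan: 6
Final unit is 'e' after a consonant -> drop as silent (-1)
Sound units = 5 units
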